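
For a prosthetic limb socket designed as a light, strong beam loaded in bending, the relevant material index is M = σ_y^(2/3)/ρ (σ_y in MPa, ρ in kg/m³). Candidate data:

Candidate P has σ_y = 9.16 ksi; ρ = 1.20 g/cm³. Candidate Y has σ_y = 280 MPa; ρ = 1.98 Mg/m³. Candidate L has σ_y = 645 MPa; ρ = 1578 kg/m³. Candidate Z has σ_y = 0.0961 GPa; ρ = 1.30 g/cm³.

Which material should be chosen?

candidate L

Convert each candidate to consistent units, then evaluate M:
  candidate P: σ_y = 63.16 MPa, ρ = 1200 kg/m³
  candidate Y: σ_y = 280.0 MPa, ρ = 1980 kg/m³
  candidate L: σ_y = 645.0 MPa, ρ = 1578 kg/m³
  candidate Z: σ_y = 96.10 MPa, ρ = 1300 kg/m³
  candidate L: M = 47.3×10⁻³
  candidate Y: M = 21.6×10⁻³
  candidate Z: M = 16.1×10⁻³
  candidate P: M = 13.2×10⁻³
Candidate L ranks first.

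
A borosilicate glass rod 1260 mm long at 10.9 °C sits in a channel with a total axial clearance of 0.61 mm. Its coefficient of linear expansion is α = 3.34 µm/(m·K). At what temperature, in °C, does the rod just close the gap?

156 °C

α·L₀·ΔT = 0.61 mm ⇒ ΔT = 0.61 / (3.34×10⁻⁶ × 1260.0) = 144.9 K.
T = 10.9 + 144.9 = 155.8 °C.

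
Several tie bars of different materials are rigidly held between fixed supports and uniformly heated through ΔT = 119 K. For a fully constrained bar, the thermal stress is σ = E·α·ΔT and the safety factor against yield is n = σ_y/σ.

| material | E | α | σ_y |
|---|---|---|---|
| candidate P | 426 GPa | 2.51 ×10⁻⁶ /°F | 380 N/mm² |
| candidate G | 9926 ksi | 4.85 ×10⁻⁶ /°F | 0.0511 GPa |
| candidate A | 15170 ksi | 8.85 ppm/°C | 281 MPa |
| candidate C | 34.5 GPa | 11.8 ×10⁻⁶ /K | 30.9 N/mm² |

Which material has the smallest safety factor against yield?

With everything in SI (GPa, ×10⁻⁶/K, MPa):
  candidate P: E = 426.0, α = 4.52, σ_y = 380.0 → σ = 229 MPa, n = 1.66
  candidate G: E = 68.44, α = 8.73, σ_y = 51.10 → σ = 71.1 MPa, n = 0.719
  candidate A: E = 104.6, α = 8.85, σ_y = 281.0 → σ = 110 MPa, n = 2.55
  candidate C: E = 34.50, α = 11.8, σ_y = 30.90 → σ = 48.4 MPa, n = 0.638
The minimum is candidate C at n = 0.638.

candidate C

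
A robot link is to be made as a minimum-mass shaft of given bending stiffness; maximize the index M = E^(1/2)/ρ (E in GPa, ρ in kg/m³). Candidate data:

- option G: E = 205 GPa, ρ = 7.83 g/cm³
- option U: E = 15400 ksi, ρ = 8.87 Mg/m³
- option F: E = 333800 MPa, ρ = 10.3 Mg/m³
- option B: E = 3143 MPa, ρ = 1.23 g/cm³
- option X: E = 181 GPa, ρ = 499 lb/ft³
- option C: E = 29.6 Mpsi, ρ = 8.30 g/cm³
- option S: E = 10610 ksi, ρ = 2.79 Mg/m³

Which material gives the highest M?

In SI units:
  option G: E = 205.0 GPa, ρ = 7830 kg/m³
  option U: E = 106.2 GPa, ρ = 8870 kg/m³
  option F: E = 333.8 GPa, ρ = 10300 kg/m³
  option B: E = 3.143 GPa, ρ = 1230 kg/m³
  option X: E = 181.0 GPa, ρ = 7993 kg/m³
  option C: E = 204.1 GPa, ρ = 8300 kg/m³
  option S: E = 73.15 GPa, ρ = 2790 kg/m³
  option S: M = 3.07×10⁻³
  option G: M = 1.83×10⁻³
  option F: M = 1.77×10⁻³
  option C: M = 1.72×10⁻³
  option X: M = 1.68×10⁻³
  option B: M = 1.44×10⁻³
  option U: M = 1.16×10⁻³
Highest index: option S.

option S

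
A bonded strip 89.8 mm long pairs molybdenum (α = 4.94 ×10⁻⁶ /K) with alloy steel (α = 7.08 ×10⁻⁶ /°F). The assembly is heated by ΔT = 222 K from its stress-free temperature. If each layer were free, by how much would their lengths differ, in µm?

alloy steel: α = 7.08×10⁻⁶/°F × 9/5 = 12.7×10⁻⁶/K.
Δα = |4.94 − 12.7|×10⁻⁶/K = 7.80×10⁻⁶/K.
ΔL_mismatch = Δα·L·ΔT = 7.80×10⁻⁶ × 89.8 mm × 222.0 K = 156 µm.

156 µm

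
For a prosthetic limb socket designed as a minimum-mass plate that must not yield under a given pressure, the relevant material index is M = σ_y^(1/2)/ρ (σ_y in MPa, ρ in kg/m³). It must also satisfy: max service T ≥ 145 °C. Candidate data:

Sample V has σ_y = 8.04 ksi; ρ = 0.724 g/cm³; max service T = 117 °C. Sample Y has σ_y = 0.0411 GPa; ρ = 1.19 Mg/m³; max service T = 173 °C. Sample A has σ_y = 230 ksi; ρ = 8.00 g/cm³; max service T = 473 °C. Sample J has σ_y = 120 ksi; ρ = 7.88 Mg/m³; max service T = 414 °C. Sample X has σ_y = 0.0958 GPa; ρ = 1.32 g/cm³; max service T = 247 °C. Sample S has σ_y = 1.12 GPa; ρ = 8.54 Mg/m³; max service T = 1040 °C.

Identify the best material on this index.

Screen on constraints: max service T ≥ 145 °C. Survivors: sample Y, sample A, sample J, sample X, sample S.
Putting every candidate on a common basis:
  sample Y: σ_y = 41.10 MPa, ρ = 1190 kg/m³
  sample A: σ_y = 1586 MPa, ρ = 8000 kg/m³
  sample J: σ_y = 827.4 MPa, ρ = 7880 kg/m³
  sample X: σ_y = 95.80 MPa, ρ = 1320 kg/m³
  sample S: σ_y = 1120 MPa, ρ = 8540 kg/m³
  sample X: M = 7.41×10⁻³
  sample Y: M = 5.39×10⁻³
  sample A: M = 4.98×10⁻³
  sample S: M = 3.92×10⁻³
  sample J: M = 3.65×10⁻³
The maximum is for sample X.

sample X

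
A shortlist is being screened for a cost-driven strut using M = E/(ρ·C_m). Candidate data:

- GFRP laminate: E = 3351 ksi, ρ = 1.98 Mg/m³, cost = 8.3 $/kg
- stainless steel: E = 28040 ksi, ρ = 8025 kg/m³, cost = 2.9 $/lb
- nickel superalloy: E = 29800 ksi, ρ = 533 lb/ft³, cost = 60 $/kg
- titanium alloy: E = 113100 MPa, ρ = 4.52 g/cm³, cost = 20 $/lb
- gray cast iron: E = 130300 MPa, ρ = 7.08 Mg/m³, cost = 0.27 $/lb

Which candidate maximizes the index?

After converting to SI:
  GFRP laminate: E = 23.10 GPa, ρ = 1980 kg/m³, cost = 8.300 $/kg
  stainless steel: E = 193.3 GPa, ρ = 8025 kg/m³, cost = 6.393 $/kg
  nickel superalloy: E = 205.5 GPa, ρ = 8538 kg/m³, cost = 60.00 $/kg
  titanium alloy: E = 113.1 GPa, ρ = 4520 kg/m³, cost = 44.09 $/kg
  gray cast iron: E = 130.3 GPa, ρ = 7080 kg/m³, cost = 0.5952 $/kg
  gray cast iron: M = 30.9 MN·m per $
  stainless steel: M = 3.77 MN·m per $
  GFRP laminate: M = 1.41 MN·m per $
  titanium alloy: M = 0.568 MN·m per $
  nickel superalloy: M = 0.401 MN·m per $
The maximum is for gray cast iron.

gray cast iron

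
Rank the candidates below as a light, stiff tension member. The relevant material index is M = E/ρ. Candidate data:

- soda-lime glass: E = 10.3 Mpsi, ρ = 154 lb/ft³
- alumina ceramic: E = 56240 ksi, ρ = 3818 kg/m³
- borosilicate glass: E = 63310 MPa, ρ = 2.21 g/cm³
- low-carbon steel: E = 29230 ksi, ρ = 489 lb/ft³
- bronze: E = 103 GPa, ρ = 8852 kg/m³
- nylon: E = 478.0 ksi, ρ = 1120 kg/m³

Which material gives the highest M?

Normalizing units and computing the index:
  soda-lime glass: E = 71.02 GPa, ρ = 2467 kg/m³
  alumina ceramic: E = 387.8 GPa, ρ = 3818 kg/m³
  borosilicate glass: E = 63.31 GPa, ρ = 2210 kg/m³
  low-carbon steel: E = 201.5 GPa, ρ = 7833 kg/m³
  bronze: E = 103.0 GPa, ρ = 8852 kg/m³
  nylon: E = 3.296 GPa, ρ = 1120 kg/m³
  alumina ceramic: M = 102 MN·m/kg
  soda-lime glass: M = 28.8 MN·m/kg
  borosilicate glass: M = 28.6 MN·m/kg
  low-carbon steel: M = 25.7 MN·m/kg
  bronze: M = 11.6 MN·m/kg
  nylon: M = 2.94 MN·m/kg
Alumina ceramic ranks first.

alumina ceramic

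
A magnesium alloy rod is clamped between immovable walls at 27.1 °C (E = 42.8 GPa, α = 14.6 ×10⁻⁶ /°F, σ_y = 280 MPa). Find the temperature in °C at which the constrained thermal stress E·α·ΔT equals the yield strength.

α = 14.6×10⁻⁶/°F × 9/5 = 26.3×10⁻⁶/K.
E·α·ΔT = 280.0 MPa ⇒ ΔT = 280.0 / (42.80×10³ × 26.3×10⁻⁶) = 248.9 K.
T = 27.1 + 248.9 = 276.0 °C.

276 °C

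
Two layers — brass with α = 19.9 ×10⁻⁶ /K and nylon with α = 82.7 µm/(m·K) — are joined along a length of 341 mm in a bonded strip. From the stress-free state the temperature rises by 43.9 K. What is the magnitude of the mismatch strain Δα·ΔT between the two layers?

Δα = |19.9 − 82.7|×10⁻⁶/K = 62.8×10⁻⁶/K.
Mismatch strain = Δα·ΔT = 62.8×10⁻⁶ × 43.9 = 2.76×10⁻³.

2.76×10⁻³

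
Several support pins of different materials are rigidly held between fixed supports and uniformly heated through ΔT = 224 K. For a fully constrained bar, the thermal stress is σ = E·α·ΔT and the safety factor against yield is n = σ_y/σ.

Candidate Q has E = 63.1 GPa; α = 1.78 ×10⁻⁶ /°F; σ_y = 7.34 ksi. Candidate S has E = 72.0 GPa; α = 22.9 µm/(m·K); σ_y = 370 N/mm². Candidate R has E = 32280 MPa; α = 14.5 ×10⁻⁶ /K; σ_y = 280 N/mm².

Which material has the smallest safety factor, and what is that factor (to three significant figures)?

candidate S, n = 1.00

With everything in SI (GPa, ×10⁻⁶/K, MPa):
  candidate Q: E = 63.10, α = 3.20, σ_y = 50.61 → σ = 45.3 MPa, n = 1.12
  candidate S: E = 72.00, α = 22.9, σ_y = 370.0 → σ = 369 MPa, n = 1.00
  candidate R: E = 32.28, α = 14.5, σ_y = 280.0 → σ = 105 MPa, n = 2.67
The minimum is candidate S at n = 1.00.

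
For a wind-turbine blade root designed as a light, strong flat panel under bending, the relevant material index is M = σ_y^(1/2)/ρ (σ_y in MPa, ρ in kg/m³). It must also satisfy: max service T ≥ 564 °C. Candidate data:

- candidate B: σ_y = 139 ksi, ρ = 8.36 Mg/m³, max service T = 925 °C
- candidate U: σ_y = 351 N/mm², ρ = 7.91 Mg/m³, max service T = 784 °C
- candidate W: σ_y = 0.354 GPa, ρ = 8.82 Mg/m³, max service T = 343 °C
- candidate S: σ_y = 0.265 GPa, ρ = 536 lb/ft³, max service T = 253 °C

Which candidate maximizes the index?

candidate B

Screen on constraints: max service T ≥ 564 °C. Survivors: candidate B, candidate U.
After converting to SI:
  candidate B: σ_y = 958.4 MPa, ρ = 8360 kg/m³
  candidate U: σ_y = 351.0 MPa, ρ = 7910 kg/m³
  candidate B: M = 3.70×10⁻³
  candidate U: M = 2.37×10⁻³
The maximum is for candidate B.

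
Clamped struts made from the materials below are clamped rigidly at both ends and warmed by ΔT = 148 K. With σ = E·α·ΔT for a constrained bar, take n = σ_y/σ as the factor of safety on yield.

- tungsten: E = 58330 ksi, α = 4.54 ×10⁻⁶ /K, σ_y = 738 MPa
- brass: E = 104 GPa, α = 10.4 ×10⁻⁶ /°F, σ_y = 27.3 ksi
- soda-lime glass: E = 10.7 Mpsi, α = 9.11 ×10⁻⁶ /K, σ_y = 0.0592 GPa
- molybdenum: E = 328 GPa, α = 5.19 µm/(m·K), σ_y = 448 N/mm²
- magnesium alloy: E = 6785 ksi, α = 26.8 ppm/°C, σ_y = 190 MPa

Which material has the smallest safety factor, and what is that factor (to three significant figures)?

soda-lime glass, n = 0.595

Converting E to GPa, α to ×10⁻⁶/K, σ_y to MPa, then σ and n for each:
  tungsten: E = 402.2, α = 4.54, σ_y = 738.0 → σ = 270 MPa, n = 2.73
  brass: E = 104.0, α = 18.7, σ_y = 188.2 → σ = 288 MPa, n = 0.653
  soda-lime glass: E = 73.77, α = 9.11, σ_y = 59.20 → σ = 99.5 MPa, n = 0.595
  molybdenum: E = 328.0, α = 5.19, σ_y = 448.0 → σ = 252 MPa, n = 1.78
  magnesium alloy: E = 46.78, α = 26.8, σ_y = 190.0 → σ = 186 MPa, n = 1.02
The minimum is soda-lime glass at n = 0.595.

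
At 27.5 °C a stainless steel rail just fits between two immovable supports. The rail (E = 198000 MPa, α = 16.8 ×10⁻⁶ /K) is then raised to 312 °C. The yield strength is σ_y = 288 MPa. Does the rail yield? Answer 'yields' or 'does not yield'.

yields

E = 198000 MPa = 198.0 GPa.
ΔT = 284.5 K. Constrained thermal stress σ = E·α·ΔT = 198.0×10³ MPa × 16.8×10⁻⁶ × 284.5 = 946 MPa (compressive).
Compare to σ_y = 288 MPa: σ ≥ σ_y, so it yields.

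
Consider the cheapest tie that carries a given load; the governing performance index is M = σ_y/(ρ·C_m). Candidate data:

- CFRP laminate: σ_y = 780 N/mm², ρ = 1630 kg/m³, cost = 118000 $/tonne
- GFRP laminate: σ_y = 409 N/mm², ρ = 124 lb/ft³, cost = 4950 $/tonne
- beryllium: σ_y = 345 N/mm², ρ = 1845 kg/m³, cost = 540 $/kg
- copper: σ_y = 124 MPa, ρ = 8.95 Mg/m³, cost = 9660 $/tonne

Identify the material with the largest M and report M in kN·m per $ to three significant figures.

Putting every candidate on a common basis:
  CFRP laminate: σ_y = 780.0 MPa, ρ = 1630 kg/m³, cost = 118.0 $/kg
  GFRP laminate: σ_y = 409.0 MPa, ρ = 1986 kg/m³, cost = 4.950 $/kg
  beryllium: σ_y = 345.0 MPa, ρ = 1845 kg/m³, cost = 540.0 $/kg
  copper: σ_y = 124.0 MPa, ρ = 8950 kg/m³, cost = 9.660 $/kg
  GFRP laminate: M = 41.6 kN·m per $
  CFRP laminate: M = 4.06 kN·m per $
  copper: M = 1.43 kN·m per $
  beryllium: M = 0.346 kN·m per $
Highest index: GFRP laminate.

GFRP laminate, M = 41.6 kN·m per $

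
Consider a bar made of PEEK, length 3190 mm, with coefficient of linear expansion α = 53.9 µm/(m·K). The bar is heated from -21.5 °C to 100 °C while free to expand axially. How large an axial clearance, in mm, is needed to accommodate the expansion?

20.9 mm

ΔT = 100 − (-21.5) = 121.5 K.
ΔL = α·L₀·ΔT = 53.9×10⁻⁶ × 3190 mm × 121.5 K = 20.9 mm.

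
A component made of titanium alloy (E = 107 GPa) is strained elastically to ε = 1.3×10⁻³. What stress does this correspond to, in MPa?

σ = E·ε = 107000 MPa × 1.3×10⁻³ = 139 MPa.

139 MPa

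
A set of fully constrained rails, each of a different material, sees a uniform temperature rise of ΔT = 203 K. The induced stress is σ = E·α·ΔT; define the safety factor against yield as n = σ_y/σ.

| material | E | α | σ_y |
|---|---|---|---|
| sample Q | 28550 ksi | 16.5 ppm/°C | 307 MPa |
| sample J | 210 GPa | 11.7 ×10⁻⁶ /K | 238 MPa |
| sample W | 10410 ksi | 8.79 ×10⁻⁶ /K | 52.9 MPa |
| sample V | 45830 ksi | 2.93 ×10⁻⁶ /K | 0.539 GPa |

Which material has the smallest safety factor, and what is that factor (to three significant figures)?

sample W, n = 0.413

Per material, after unit conversion:
  sample Q: E = 196.8, α = 16.5, σ_y = 307.0 → σ = 659 MPa, n = 0.466
  sample J: E = 210.0, α = 11.7, σ_y = 238.0 → σ = 499 MPa, n = 0.477
  sample W: E = 71.77, α = 8.79, σ_y = 52.90 → σ = 128 MPa, n = 0.413
  sample V: E = 316.0, α = 2.93, σ_y = 539.0 → σ = 188 MPa, n = 2.87
Sample W has the lowest safety factor, n = 0.413.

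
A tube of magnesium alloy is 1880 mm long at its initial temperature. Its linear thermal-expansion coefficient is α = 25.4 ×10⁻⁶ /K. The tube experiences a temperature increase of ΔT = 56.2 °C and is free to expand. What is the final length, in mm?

ΔL = α·L₀·ΔT = 25.4×10⁻⁶ × 1880 mm × 56.20 K = 2.68 mm.
L = L₀ + ΔL = 1880 + 2.68 = 1882.7 mm.

1882.7 mm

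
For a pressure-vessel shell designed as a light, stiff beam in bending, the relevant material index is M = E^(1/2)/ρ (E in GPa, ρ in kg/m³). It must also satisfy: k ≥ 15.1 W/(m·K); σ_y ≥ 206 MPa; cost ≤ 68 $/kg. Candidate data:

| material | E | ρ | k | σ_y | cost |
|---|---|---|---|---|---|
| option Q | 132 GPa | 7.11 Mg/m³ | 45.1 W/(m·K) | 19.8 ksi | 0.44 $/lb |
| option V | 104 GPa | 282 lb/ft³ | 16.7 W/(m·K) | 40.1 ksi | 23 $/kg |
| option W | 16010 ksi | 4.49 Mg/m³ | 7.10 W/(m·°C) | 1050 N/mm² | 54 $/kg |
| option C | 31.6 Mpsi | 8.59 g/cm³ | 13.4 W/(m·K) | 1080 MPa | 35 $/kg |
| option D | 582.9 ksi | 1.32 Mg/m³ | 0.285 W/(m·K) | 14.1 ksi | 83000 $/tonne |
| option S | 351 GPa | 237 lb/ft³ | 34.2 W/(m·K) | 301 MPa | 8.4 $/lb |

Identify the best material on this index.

Screen on constraints: k ≥ 15.1 W/(m·K); σ_y ≥ 206 MPa; cost ≤ 68 $/kg. Survivors: option V, option S.
After converting to SI:
  option V: E = 104.0 GPa, ρ = 4517 kg/m³
  option S: E = 351.0 GPa, ρ = 3796 kg/m³
  option S: M = 4.93×10⁻³
  option V: M = 2.26×10⁻³
Option S ranks first.

option S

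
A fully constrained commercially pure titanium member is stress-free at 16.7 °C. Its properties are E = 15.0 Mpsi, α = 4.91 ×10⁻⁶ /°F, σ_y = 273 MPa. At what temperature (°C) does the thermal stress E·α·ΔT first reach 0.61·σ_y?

199 °C

E = 15.0 Mpsi = 103.4 GPa.
α = 4.91×10⁻⁶/°F × 9/5 = 8.84×10⁻⁶/K.
E·α·ΔT = 166.5 MPa ⇒ ΔT = 166.5 / (103.4×10³ × 8.84×10⁻⁶) = 182.2 K.
T = 16.7 + 182.2 = 198.9 °C.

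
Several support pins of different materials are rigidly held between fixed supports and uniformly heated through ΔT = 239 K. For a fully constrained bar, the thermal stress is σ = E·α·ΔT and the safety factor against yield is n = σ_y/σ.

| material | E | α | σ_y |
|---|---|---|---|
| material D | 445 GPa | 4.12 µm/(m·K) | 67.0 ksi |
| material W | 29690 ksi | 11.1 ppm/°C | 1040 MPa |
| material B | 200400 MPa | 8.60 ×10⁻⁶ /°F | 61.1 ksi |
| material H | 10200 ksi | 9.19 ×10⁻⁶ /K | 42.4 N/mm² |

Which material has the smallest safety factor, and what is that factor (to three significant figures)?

material H, n = 0.274

In consistent units (E in GPa, α in ×10⁻⁶/K, σ_y in MPa):
  material D: E = 445.0, α = 4.12, σ_y = 461.9 → σ = 438 MPa, n = 1.05
  material W: E = 204.7, α = 11.1, σ_y = 1040 → σ = 543 MPa, n = 1.92
  material B: E = 200.4, α = 15.5, σ_y = 421.3 → σ = 741 MPa, n = 0.568
  material H: E = 70.33, α = 9.19, σ_y = 42.40 → σ = 154 MPa, n = 0.274
The minimum is material H at n = 0.274.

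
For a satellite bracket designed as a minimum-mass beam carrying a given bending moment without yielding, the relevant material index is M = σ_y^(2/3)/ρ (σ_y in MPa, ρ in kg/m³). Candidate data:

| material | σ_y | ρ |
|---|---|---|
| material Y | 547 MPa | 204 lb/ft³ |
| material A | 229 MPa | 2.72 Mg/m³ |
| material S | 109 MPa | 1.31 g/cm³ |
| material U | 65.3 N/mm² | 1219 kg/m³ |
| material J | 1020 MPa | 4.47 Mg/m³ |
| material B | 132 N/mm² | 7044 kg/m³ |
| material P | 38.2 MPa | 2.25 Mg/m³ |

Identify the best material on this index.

material J

In SI units:
  material Y: σ_y = 547.0 MPa, ρ = 3268 kg/m³
  material A: σ_y = 229.0 MPa, ρ = 2720 kg/m³
  material S: σ_y = 109.0 MPa, ρ = 1310 kg/m³
  material U: σ_y = 65.30 MPa, ρ = 1219 kg/m³
  material J: σ_y = 1020 MPa, ρ = 4470 kg/m³
  material B: σ_y = 132.0 MPa, ρ = 7044 kg/m³
  material P: σ_y = 38.20 MPa, ρ = 2250 kg/m³
  material J: M = 22.7×10⁻³
  material Y: M = 20.5×10⁻³
  material S: M = 17.4×10⁻³
  material A: M = 13.8×10⁻³
  material U: M = 13.3×10⁻³
  material P: M = 5.04×10⁻³
  material B: M = 3.68×10⁻³
Material J has the largest M.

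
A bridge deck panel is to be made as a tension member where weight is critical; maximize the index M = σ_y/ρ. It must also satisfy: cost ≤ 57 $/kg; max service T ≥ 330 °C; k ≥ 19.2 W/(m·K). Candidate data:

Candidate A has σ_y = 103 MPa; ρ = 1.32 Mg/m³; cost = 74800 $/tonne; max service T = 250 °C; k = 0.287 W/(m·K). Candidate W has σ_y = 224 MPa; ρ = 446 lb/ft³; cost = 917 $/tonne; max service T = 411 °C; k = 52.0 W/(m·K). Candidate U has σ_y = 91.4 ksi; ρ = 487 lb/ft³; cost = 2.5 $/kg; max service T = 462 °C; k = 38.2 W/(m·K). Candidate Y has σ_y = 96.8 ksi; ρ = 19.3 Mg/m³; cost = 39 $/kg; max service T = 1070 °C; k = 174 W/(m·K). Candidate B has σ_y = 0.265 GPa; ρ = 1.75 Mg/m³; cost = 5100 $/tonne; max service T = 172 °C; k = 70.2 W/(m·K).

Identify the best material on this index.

Screen on constraints: cost ≤ 57 $/kg; max service T ≥ 330 °C; k ≥ 19.2 W/(m·K). Survivors: candidate W, candidate U, candidate Y.
Normalizing units and computing the index:
  candidate W: σ_y = 224.0 MPa, ρ = 7144 kg/m³
  candidate U: σ_y = 630.2 MPa, ρ = 7801 kg/m³
  candidate Y: σ_y = 667.4 MPa, ρ = 19300 kg/m³
  candidate U: M = 80.8 kN·m/kg
  candidate Y: M = 34.6 kN·m/kg
  candidate W: M = 31.4 kN·m/kg
The maximum is for candidate U.

candidate U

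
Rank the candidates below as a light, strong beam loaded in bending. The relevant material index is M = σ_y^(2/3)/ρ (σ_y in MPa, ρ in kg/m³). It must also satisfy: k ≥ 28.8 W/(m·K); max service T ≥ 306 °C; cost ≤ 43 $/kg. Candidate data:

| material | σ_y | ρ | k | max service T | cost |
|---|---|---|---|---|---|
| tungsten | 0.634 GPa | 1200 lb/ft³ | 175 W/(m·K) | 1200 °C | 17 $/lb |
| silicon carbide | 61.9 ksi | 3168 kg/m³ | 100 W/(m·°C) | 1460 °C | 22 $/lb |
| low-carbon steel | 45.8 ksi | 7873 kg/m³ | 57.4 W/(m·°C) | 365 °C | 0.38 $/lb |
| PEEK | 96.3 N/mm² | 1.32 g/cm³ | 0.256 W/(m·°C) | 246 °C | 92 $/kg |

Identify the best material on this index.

Screen on constraints: k ≥ 28.8 W/(m·K); max service T ≥ 306 °C; cost ≤ 43 $/kg. Survivors: tungsten, low-carbon steel.
In SI units:
  tungsten: σ_y = 634.0 MPa, ρ = 19220 kg/m³
  low-carbon steel: σ_y = 315.8 MPa, ρ = 7873 kg/m³
  low-carbon steel: M = 5.89×10⁻³
  tungsten: M = 3.84×10⁻³
Low-carbon steel ranks first.

low-carbon steel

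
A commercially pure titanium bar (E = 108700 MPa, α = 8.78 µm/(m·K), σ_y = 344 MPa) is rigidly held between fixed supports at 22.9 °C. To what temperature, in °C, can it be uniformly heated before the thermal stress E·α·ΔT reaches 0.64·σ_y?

E = 108700 MPa = 108.7 GPa.
E·α·ΔT = 220.2 MPa ⇒ ΔT = 220.2 / (108.7×10³ × 8.78×10⁻⁶) = 230.7 K.
T = 22.9 + 230.7 = 253.6 °C.

254 °C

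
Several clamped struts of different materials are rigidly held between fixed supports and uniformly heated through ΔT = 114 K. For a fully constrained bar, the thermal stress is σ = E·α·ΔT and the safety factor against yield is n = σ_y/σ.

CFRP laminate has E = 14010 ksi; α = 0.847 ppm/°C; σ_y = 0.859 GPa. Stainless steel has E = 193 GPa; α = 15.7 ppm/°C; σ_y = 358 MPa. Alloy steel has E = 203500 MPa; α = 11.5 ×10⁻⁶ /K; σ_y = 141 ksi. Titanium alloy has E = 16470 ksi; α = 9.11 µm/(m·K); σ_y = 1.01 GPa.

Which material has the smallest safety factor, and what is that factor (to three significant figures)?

stainless steel, n = 1.04

Converting E to GPa, α to ×10⁻⁶/K, σ_y to MPa, then σ and n for each:
  CFRP laminate: E = 96.60, α = 0.847, σ_y = 859.0 → σ = 9.33 MPa, n = 92.1
  stainless steel: E = 193.0, α = 15.7, σ_y = 358.0 → σ = 345 MPa, n = 1.04
  alloy steel: E = 203.5, α = 11.5, σ_y = 972.2 → σ = 267 MPa, n = 3.64
  titanium alloy: E = 113.6, α = 9.11, σ_y = 1010 → σ = 118 MPa, n = 8.56
The minimum is stainless steel at n = 1.04.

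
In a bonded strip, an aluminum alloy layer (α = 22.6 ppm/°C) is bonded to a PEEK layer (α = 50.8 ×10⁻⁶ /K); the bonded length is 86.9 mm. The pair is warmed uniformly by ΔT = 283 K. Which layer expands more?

α(aluminum alloy) = 22.6×10⁻⁶/K vs α(PEEK) = 50.8×10⁻⁶/K.
Higher α expands more for the same ΔT: PEEK.

PEEK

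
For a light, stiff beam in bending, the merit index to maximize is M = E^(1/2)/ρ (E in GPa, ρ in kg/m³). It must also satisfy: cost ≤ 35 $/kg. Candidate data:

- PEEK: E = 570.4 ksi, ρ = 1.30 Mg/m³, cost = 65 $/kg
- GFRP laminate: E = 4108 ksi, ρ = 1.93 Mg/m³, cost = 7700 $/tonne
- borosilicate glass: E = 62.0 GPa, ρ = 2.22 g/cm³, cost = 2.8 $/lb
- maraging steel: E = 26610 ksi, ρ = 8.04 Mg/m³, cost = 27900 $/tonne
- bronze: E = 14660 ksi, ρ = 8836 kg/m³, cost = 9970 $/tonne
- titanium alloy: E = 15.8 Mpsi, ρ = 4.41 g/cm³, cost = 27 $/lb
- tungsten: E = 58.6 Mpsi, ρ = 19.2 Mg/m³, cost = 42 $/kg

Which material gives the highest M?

Screen on constraints: cost ≤ 35 $/kg. Survivors: GFRP laminate, borosilicate glass, maraging steel, bronze.
Convert each candidate to consistent units, then evaluate M:
  GFRP laminate: E = 28.32 GPa, ρ = 1930 kg/m³
  borosilicate glass: E = 62.00 GPa, ρ = 2220 kg/m³
  maraging steel: E = 183.5 GPa, ρ = 8040 kg/m³
  bronze: E = 101.1 GPa, ρ = 8836 kg/m³
  borosilicate glass: M = 3.55×10⁻³
  GFRP laminate: M = 2.76×10⁻³
  maraging steel: M = 1.68×10⁻³
  bronze: M = 1.14×10⁻³
Borosilicate glass has the largest M.

borosilicate glass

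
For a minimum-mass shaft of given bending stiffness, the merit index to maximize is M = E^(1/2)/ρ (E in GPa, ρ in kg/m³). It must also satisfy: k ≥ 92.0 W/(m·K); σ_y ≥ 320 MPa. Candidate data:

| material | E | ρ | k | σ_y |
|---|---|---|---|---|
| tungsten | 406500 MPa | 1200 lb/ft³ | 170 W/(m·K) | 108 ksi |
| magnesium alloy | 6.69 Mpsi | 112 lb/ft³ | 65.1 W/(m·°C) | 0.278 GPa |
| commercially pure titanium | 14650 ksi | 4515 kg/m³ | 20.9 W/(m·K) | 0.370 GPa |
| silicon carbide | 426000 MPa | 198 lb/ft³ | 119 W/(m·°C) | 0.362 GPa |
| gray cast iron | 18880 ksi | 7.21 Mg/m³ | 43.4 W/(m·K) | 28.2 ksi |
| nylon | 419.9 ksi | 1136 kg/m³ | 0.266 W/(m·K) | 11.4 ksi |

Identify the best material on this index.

Screen on constraints: k ≥ 92.0 W/(m·K); σ_y ≥ 320 MPa. Survivors: tungsten, silicon carbide.
In SI units:
  tungsten: E = 406.5 GPa, ρ = 19220 kg/m³
  silicon carbide: E = 426.0 GPa, ρ = 3172 kg/m³
  silicon carbide: M = 6.51×10⁻³
  tungsten: M = 1.05×10⁻³
Silicon carbide has the largest M.

silicon carbide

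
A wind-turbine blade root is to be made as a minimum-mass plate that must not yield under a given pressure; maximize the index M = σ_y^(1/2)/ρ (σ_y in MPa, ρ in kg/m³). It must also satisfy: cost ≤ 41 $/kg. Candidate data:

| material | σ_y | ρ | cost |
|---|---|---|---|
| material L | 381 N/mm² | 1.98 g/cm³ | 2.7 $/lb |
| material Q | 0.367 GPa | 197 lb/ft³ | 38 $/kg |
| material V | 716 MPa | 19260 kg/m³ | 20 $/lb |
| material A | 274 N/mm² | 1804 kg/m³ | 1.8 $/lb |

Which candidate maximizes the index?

Screen on constraints: cost ≤ 41 $/kg. Survivors: material L, material Q, material A.
After converting to SI:
  material L: σ_y = 381.0 MPa, ρ = 1980 kg/m³
  material Q: σ_y = 367.0 MPa, ρ = 3156 kg/m³
  material A: σ_y = 274.0 MPa, ρ = 1804 kg/m³
  material L: M = 9.86×10⁻³
  material A: M = 9.18×10⁻³
  material Q: M = 6.07×10⁻³
Highest index: material L.

material L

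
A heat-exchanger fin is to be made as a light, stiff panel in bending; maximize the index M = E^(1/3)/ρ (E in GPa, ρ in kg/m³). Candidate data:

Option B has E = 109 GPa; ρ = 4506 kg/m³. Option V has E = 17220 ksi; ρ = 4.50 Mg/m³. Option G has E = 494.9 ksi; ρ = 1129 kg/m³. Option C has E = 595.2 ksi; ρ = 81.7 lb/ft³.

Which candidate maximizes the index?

option G

After converting to SI:
  option B: E = 109.0 GPa, ρ = 4506 kg/m³
  option V: E = 118.7 GPa, ρ = 4500 kg/m³
  option G: E = 3.412 GPa, ρ = 1129 kg/m³
  option C: E = 4.104 GPa, ρ = 1309 kg/m³
  option G: M = 1.33×10⁻³
  option C: M = 1.22×10⁻³
  option V: M = 1.09×10⁻³
  option B: M = 1.06×10⁻³
Option G has the largest M.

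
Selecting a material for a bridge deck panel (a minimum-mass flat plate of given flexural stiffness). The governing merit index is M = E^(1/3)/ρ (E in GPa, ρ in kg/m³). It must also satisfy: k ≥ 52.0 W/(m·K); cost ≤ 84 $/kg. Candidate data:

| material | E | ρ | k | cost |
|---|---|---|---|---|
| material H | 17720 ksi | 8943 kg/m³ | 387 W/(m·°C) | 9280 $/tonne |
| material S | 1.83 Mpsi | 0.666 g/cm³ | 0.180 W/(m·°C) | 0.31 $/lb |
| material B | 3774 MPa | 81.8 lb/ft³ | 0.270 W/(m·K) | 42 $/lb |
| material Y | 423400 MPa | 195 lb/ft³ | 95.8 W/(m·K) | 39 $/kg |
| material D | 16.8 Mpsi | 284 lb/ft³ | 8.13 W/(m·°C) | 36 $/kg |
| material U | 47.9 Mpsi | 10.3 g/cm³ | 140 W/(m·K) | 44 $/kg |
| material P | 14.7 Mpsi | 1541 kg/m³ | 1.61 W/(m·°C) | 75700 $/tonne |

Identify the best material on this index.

Screen on constraints: k ≥ 52.0 W/(m·K); cost ≤ 84 $/kg. Survivors: material H, material Y, material U.
Convert each candidate to consistent units, then evaluate M:
  material H: E = 122.2 GPa, ρ = 8943 kg/m³
  material Y: E = 423.4 GPa, ρ = 3124 kg/m³
  material U: E = 330.3 GPa, ρ = 10300 kg/m³
  material Y: M = 2.40×10⁻³
  material U: M = 0.671×10⁻³
  material H: M = 0.555×10⁻³
Material Y ranks first.

material Y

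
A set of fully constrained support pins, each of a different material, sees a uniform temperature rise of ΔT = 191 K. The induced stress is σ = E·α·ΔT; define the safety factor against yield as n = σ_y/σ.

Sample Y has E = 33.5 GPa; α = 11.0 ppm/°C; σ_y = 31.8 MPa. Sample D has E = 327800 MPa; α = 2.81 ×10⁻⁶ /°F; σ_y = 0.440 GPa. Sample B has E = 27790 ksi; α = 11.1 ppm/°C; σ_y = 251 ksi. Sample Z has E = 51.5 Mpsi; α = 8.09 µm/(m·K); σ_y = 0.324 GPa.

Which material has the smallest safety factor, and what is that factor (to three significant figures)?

sample Y, n = 0.452

In consistent units (E in GPa, α in ×10⁻⁶/K, σ_y in MPa):
  sample Y: E = 33.50, α = 11.0, σ_y = 31.80 → σ = 70.4 MPa, n = 0.452
  sample D: E = 327.8, α = 5.06, σ_y = 440.0 → σ = 317 MPa, n = 1.39
  sample B: E = 191.6, α = 11.1, σ_y = 1731 → σ = 406 MPa, n = 4.26
  sample Z: E = 355.1, α = 8.09, σ_y = 324.0 → σ = 549 MPa, n = 0.591
The minimum is sample Y at n = 0.452.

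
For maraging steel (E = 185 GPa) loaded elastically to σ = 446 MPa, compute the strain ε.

2.41×10⁻³

ε = σ/E = 446 / 185000 = 2.41×10⁻³.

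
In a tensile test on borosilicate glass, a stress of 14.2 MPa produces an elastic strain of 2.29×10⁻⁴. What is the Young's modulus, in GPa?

62.0 GPa

E = σ/ε = 14.2 MPa / 2.29×10⁻⁴ = 62010 MPa = 62.0 GPa.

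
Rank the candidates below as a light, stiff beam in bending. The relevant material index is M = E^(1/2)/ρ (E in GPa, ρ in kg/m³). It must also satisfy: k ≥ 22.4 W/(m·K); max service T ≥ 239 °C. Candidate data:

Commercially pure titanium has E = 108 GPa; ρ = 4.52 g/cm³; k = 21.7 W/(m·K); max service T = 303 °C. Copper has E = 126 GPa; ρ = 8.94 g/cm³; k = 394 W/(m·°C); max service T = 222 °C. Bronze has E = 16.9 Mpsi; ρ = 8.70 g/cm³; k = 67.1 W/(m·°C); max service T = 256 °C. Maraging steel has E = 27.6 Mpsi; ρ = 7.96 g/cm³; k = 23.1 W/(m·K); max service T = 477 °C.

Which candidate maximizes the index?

maraging steel

Screen on constraints: k ≥ 22.4 W/(m·K); max service T ≥ 239 °C. Survivors: bronze, maraging steel.
After converting to SI:
  bronze: E = 116.5 GPa, ρ = 8700 kg/m³
  maraging steel: E = 190.3 GPa, ρ = 7960 kg/m³
  maraging steel: M = 1.73×10⁻³
  bronze: M = 1.24×10⁻³
Maraging steel has the largest M.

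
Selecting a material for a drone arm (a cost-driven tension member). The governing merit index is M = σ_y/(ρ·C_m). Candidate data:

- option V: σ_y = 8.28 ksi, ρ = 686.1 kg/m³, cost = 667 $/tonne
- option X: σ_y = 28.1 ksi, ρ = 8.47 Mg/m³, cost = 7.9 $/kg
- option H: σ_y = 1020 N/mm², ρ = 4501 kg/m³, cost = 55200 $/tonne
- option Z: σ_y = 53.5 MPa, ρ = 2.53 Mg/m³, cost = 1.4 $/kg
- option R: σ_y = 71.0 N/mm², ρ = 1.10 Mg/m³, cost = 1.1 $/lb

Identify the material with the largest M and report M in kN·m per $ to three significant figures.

option V, M = 125 kN·m per $

Convert each candidate to consistent units, then evaluate M:
  option V: σ_y = 57.09 MPa, ρ = 686.1 kg/m³, cost = 0.6670 $/kg
  option X: σ_y = 193.7 MPa, ρ = 8470 kg/m³, cost = 7.900 $/kg
  option H: σ_y = 1020 MPa, ρ = 4501 kg/m³, cost = 55.20 $/kg
  option Z: σ_y = 53.50 MPa, ρ = 2530 kg/m³, cost = 1.400 $/kg
  option R: σ_y = 71.00 MPa, ρ = 1100 kg/m³, cost = 2.425 $/kg
  option V: M = 125 kN·m per $
  option R: M = 26.6 kN·m per $
  option Z: M = 15.1 kN·m per $
  option H: M = 4.11 kN·m per $
  option X: M = 2.90 kN·m per $
The maximum is for option V.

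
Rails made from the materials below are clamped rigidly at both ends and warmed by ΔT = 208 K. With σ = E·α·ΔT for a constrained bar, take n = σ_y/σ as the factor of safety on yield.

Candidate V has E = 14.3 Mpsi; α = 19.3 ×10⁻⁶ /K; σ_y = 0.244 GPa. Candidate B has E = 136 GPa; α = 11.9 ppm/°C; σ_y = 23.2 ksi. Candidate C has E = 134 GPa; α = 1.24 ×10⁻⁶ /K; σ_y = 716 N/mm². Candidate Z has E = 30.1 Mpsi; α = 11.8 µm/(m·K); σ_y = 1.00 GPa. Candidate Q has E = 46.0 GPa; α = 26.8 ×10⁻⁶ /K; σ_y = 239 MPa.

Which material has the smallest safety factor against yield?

Converting E to GPa, α to ×10⁻⁶/K, σ_y to MPa, then σ and n for each:
  candidate V: E = 98.60, α = 19.3, σ_y = 244.0 → σ = 396 MPa, n = 0.616
  candidate B: E = 136.0, α = 11.9, σ_y = 160.0 → σ = 337 MPa, n = 0.475
  candidate C: E = 134.0, α = 1.24, σ_y = 716.0 → σ = 34.6 MPa, n = 20.7
  candidate Z: E = 207.5, α = 11.8, σ_y = 1000 → σ = 509 MPa, n = 1.96
  candidate Q: E = 46.00, α = 26.8, σ_y = 239.0 → σ = 256 MPa, n = 0.932
Candidate B has the lowest safety factor, n = 0.475.

candidate B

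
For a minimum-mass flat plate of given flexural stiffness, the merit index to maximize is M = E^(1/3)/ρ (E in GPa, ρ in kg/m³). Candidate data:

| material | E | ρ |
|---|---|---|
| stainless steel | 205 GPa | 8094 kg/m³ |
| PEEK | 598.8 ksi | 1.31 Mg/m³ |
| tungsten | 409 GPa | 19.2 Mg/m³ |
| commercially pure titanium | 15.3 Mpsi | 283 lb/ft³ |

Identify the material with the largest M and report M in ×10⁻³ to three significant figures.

PEEK, M = 1.22×10⁻³

Convert each candidate to consistent units, then evaluate M:
  stainless steel: E = 205.0 GPa, ρ = 8094 kg/m³
  PEEK: E = 4.129 GPa, ρ = 1310 kg/m³
  tungsten: E = 409.0 GPa, ρ = 19200 kg/m³
  commercially pure titanium: E = 105.5 GPa, ρ = 4533 kg/m³
  PEEK: M = 1.22×10⁻³
  commercially pure titanium: M = 1.04×10⁻³
  stainless steel: M = 0.728×10⁻³
  tungsten: M = 0.387×10⁻³
Highest index: PEEK.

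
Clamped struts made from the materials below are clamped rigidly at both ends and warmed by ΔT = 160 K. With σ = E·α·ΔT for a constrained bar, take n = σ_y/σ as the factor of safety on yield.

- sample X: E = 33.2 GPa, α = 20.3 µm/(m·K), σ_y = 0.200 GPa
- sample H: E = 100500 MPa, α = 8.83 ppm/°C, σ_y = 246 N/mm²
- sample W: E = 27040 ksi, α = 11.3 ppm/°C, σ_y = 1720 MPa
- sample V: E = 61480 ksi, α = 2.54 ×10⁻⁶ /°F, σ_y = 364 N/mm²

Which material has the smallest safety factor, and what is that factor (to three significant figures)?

Per material, after unit conversion:
  sample X: E = 33.20, α = 20.3, σ_y = 200.0 → σ = 108 MPa, n = 1.85
  sample H: E = 100.5, α = 8.83, σ_y = 246.0 → σ = 142 MPa, n = 1.73
  sample W: E = 186.4, α = 11.3, σ_y = 1720 → σ = 337 MPa, n = 5.10
  sample V: E = 423.9, α = 4.57, σ_y = 364.0 → σ = 310 MPa, n = 1.17
Smallest n: sample V with n = 1.17.

sample V, n = 1.17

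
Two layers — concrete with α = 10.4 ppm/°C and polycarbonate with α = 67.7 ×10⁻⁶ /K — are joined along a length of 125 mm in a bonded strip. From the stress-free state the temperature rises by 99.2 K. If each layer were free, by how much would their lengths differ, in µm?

Δα = |10.4 − 67.7|×10⁻⁶/K = 57.3×10⁻⁶/K.
ΔL_mismatch = Δα·L·ΔT = 57.3×10⁻⁶ × 125.0 mm × 99.2 K = 711 µm.

711 µm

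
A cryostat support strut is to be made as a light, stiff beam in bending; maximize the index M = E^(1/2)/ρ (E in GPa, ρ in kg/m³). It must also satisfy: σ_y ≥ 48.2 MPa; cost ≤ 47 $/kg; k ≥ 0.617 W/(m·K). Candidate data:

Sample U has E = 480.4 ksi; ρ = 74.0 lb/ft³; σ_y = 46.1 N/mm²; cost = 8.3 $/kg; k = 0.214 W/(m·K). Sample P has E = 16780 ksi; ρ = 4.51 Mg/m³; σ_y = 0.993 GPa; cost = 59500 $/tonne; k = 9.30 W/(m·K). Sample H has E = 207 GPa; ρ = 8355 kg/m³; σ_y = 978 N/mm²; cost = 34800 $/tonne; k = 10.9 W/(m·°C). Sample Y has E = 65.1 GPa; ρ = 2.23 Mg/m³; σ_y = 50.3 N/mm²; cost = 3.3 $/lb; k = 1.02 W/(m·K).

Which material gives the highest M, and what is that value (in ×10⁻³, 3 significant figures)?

Screen on constraints: σ_y ≥ 48.2 MPa; cost ≤ 47 $/kg; k ≥ 0.617 W/(m·K). Survivors: sample H, sample Y.
Convert each candidate to consistent units, then evaluate M:
  sample H: E = 207.0 GPa, ρ = 8355 kg/m³
  sample Y: E = 65.10 GPa, ρ = 2230 kg/m³
  sample Y: M = 3.62×10⁻³
  sample H: M = 1.72×10⁻³
The maximum is for sample Y.

sample Y, M = 3.62×10⁻³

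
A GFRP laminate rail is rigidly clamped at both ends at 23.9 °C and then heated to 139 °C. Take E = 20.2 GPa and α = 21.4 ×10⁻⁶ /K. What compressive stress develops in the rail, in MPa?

49.8 MPa

ΔT = 115.1 K. Constrained thermal stress σ = E·α·ΔT = 20.20×10³ MPa × 21.4×10⁻⁶ × 115.1 = 49.8 MPa (compressive).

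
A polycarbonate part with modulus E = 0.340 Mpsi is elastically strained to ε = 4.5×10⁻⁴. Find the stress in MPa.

E = 0.340 Mpsi = 2.344 GPa.
σ = E·ε = 2344 MPa × 4.5×10⁻⁴ = 1.05 MPa.

1.05 MPa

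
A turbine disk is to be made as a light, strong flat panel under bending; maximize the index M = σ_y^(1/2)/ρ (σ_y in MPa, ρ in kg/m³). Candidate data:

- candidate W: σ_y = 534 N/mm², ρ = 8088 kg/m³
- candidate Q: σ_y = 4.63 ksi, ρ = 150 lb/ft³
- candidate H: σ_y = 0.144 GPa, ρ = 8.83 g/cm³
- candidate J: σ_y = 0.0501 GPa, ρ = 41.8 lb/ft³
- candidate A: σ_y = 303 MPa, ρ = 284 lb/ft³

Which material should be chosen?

candidate J

Putting every candidate on a common basis:
  candidate W: σ_y = 534.0 MPa, ρ = 8088 kg/m³
  candidate Q: σ_y = 31.92 MPa, ρ = 2403 kg/m³
  candidate H: σ_y = 144.0 MPa, ρ = 8830 kg/m³
  candidate J: σ_y = 50.10 MPa, ρ = 669.6 kg/m³
  candidate A: σ_y = 303.0 MPa, ρ = 4549 kg/m³
  candidate J: M = 10.6×10⁻³
  candidate A: M = 3.83×10⁻³
  candidate W: M = 2.86×10⁻³
  candidate Q: M = 2.35×10⁻³
  candidate H: M = 1.36×10⁻³
Highest index: candidate J.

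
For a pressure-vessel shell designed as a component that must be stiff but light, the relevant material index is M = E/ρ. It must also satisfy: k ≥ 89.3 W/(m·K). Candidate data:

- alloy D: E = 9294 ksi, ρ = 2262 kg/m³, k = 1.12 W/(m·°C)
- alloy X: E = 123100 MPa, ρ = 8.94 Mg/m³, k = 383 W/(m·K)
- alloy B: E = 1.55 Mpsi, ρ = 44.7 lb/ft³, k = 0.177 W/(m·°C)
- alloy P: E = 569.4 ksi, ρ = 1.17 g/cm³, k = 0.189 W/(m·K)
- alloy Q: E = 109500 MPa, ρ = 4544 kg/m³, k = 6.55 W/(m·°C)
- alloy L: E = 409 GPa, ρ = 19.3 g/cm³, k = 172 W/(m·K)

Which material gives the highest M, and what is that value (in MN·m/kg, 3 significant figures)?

alloy L, M = 21.2 MN·m/kg

Screen on constraints: k ≥ 89.3 W/(m·K). Survivors: alloy X, alloy L.
After converting to SI:
  alloy X: E = 123.1 GPa, ρ = 8940 kg/m³
  alloy L: E = 409.0 GPa, ρ = 19300 kg/m³
  alloy L: M = 21.2 MN·m/kg
  alloy X: M = 13.8 MN·m/kg
The maximum is for alloy L.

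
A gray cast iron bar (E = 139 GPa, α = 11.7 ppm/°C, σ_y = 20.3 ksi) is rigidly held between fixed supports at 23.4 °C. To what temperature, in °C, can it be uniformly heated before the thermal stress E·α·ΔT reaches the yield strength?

σ_y = 20.3 ksi = 140.0 MPa.
E·α·ΔT = 140.0 MPa ⇒ ΔT = 140.0 / (139.0×10³ × 11.7×10⁻⁶) = 86.06 K.
T = 23.4 + 86.06 = 109.5 °C.

109 °C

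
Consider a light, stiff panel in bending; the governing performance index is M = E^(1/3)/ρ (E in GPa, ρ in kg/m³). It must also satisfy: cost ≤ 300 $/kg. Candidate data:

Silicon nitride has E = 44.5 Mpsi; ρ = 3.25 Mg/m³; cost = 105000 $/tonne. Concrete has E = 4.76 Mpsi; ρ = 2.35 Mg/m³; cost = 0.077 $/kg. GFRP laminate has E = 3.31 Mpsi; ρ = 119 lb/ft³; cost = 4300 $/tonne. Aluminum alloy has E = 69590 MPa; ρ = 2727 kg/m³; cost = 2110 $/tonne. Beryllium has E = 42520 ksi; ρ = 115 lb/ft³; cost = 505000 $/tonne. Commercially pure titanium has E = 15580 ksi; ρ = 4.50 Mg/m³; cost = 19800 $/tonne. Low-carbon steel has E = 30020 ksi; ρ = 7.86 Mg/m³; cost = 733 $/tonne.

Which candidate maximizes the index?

Screen on constraints: cost ≤ 300 $/kg. Survivors: silicon nitride, concrete, GFRP laminate, aluminum alloy, commercially pure titanium, low-carbon steel.
Normalizing units and computing the index:
  silicon nitride: E = 306.8 GPa, ρ = 3250 kg/m³
  concrete: E = 32.82 GPa, ρ = 2350 kg/m³
  GFRP laminate: E = 22.82 GPa, ρ = 1906 kg/m³
  aluminum alloy: E = 69.59 GPa, ρ = 2727 kg/m³
  commercially pure titanium: E = 107.4 GPa, ρ = 4500 kg/m³
  low-carbon steel: E = 207.0 GPa, ρ = 7860 kg/m³
  silicon nitride: M = 2.08×10⁻³
  aluminum alloy: M = 1.51×10⁻³
  GFRP laminate: M = 1.49×10⁻³
  concrete: M = 1.36×10⁻³
  commercially pure titanium: M = 1.06×10⁻³
  low-carbon steel: M = 0.753×10⁻³
Silicon nitride ranks first.

silicon nitride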